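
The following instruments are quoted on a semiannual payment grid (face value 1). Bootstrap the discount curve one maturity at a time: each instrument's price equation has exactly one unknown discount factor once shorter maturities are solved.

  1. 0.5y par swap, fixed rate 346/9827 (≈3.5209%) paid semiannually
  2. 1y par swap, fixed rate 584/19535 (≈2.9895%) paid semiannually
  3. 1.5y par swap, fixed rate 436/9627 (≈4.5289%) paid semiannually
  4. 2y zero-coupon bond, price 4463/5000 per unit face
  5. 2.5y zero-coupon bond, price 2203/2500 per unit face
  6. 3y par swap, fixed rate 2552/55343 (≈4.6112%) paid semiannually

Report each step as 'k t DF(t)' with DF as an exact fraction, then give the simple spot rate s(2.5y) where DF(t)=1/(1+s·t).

1 1/2 9827/10000
2 1 2427/2500
3 3/2 4673/5000
4 2 4463/5000
5 5/2 2203/2500
6 3 2181/2500
s(2.5y) = (1/(2203/2500) − 1)/(5/2) = 594/11015 ≈ 5.3926%

step 1 [0.5y] swap r/2=173/9827: DF=(1 − 173/9827·(0))/(1+173/9827) = 9827/10000 ≈ 0.982700
step 2 [1y] swap r/2=292/19535: DF=(1 − 292/19535·(0.982700))/(1+292/19535) = 2427/2500 ≈ 0.970800
step 3 [1.5y] swap r/2=218/9627: DF=(1 − 218/9627·(0.982700+0.970800))/(1+218/9627) = 4673/5000 ≈ 0.934600
step 4 [2y] zero: DF = P = 4463/5000 ≈ 0.892600
step 5 [2.5y] zero: DF = P = 2203/2500 ≈ 0.881200
step 6 [3y] swap r/2=1276/55343: DF=(1 − 1276/55343·(0.982700+0.970800+0.934600+0.892600+0.881200))/(1+1276/55343) = 2181/2500 ≈ 0.872400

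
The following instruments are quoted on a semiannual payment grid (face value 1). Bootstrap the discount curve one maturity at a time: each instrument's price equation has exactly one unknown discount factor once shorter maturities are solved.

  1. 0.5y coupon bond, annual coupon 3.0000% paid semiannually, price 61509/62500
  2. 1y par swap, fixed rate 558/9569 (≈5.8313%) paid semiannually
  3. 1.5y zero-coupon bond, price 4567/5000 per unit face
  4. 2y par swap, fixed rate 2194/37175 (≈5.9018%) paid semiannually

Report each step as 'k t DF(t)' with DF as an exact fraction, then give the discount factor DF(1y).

1 1/2 606/625
2 1 4721/5000
3 3/2 4567/5000
4 2 8903/10000
DF(1y) = 4721/5000 ≈ 0.944200

step 1 [0.5y] bond c/2=3/200: DF=(61509/62500 − 3/200·(0))/(1+3/200) = 606/625 ≈ 0.969600
step 2 [1y] swap r/2=279/9569: DF=(1 − 279/9569·(0.969600))/(1+279/9569) = 4721/5000 ≈ 0.944200
step 3 [1.5y] zero: DF = P = 4567/5000 ≈ 0.913400
step 4 [2y] swap r/2=1097/37175: DF=(1 − 1097/37175·(0.969600+0.944200+0.913400))/(1+1097/37175) = 8903/10000 ≈ 0.890300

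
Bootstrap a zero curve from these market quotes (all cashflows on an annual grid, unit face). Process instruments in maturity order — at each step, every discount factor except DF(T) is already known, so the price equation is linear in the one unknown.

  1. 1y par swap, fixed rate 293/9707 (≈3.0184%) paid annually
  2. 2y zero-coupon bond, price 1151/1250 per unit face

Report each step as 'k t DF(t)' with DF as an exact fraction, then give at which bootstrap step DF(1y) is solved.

1 1 9707/10000
2 2 1151/1250
DF(1y) is solved at step 1

step 1 [1y] swap r/1=293/9707: DF=(1 − 293/9707·(0))/(1+293/9707) = 9707/10000 ≈ 0.970700
step 2 [2y] zero: DF = P = 1151/1250 ≈ 0.920800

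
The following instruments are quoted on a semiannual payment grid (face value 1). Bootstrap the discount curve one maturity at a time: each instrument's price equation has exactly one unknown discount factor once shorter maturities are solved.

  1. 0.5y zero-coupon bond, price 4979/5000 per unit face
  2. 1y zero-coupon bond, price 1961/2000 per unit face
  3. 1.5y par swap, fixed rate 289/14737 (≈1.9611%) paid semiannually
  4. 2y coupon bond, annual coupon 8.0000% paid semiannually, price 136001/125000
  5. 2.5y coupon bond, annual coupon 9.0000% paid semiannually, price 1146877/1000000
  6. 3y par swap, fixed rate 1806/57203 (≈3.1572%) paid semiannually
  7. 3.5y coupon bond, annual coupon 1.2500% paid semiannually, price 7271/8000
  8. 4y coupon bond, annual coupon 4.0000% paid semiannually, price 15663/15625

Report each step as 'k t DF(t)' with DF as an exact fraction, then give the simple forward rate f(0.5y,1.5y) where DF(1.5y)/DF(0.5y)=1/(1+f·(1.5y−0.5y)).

step 1 [0.5y] zero: DF = P = 4979/5000 ≈ 0.995800
step 2 [1y] zero: DF = P = 1961/2000 ≈ 0.980500
step 3 [1.5y] swap r/2=289/29474: DF=(1 − 289/29474·(0.995800+0.980500))/(1+289/29474) = 9711/10000 ≈ 0.971100
step 4 [2y] bond c/2=1/25: DF=(136001/125000 − 1/25·(0.995800+0.980500+0.971100))/(1+1/25) = 583/625 ≈ 0.932800
step 5 [2.5y] bond c/2=9/200: DF=(1146877/1000000 − 9/200·(0.995800+0.980500+0.971100+0.932800))/(1+9/200) = 1163/1250 ≈ 0.930400
step 6 [3y] swap r/2=903/57203: DF=(1 − 903/57203·(0.995800+0.980500+0.971100+0.932800+0.930400))/(1+903/57203) = 9097/10000 ≈ 0.909700
step 7 [3.5y] bond c/2=1/160: DF=(7271/8000 − 1/160·(0.995800+0.980500+0.971100+0.932800+0.930400+0.909700))/(1+1/160) = 8677/10000 ≈ 0.867700
step 8 [4y] bond c/2=1/50: DF=(15663/15625 − 1/50·(0.995800+0.980500+0.971100+0.932800+0.930400+0.909700+0.867700))/(1+1/50) = 1067/1250 ≈ 0.853600

1 1/2 4979/5000
2 1 1961/2000
3 3/2 9711/10000
4 2 583/625
5 5/2 1163/1250
6 3 9097/10000
7 7/2 8677/10000
8 4 1067/1250
f(0.5y,1.5y) = ((4979/5000)/(9711/10000) − 1)/(1) = 19/747 ≈ 2.5435%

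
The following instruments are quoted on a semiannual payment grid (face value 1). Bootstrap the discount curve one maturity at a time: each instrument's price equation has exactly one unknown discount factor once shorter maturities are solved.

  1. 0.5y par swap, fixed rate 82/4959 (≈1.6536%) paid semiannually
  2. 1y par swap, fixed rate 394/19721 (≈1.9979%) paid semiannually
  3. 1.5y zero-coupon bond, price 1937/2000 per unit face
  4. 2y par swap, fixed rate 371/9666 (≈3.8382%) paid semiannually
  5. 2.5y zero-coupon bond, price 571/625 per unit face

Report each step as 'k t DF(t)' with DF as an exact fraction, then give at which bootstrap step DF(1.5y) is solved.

step 1 [0.5y] swap r/2=41/4959: DF=(1 − 41/4959·(0))/(1+41/4959) = 4959/5000 ≈ 0.991800
step 2 [1y] swap r/2=197/19721: DF=(1 − 197/19721·(0.991800))/(1+197/19721) = 9803/10000 ≈ 0.980300
step 3 [1.5y] zero: DF = P = 1937/2000 ≈ 0.968500
step 4 [2y] swap r/2=371/19332: DF=(1 − 371/19332·(0.991800+0.980300+0.968500))/(1+371/19332) = 4629/5000 ≈ 0.925800
step 5 [2.5y] zero: DF = P = 571/625 ≈ 0.913600

1 1/2 4959/5000
2 1 9803/10000
3 3/2 1937/2000
4 2 4629/5000
5 5/2 571/625
DF(1.5y) is solved at step 3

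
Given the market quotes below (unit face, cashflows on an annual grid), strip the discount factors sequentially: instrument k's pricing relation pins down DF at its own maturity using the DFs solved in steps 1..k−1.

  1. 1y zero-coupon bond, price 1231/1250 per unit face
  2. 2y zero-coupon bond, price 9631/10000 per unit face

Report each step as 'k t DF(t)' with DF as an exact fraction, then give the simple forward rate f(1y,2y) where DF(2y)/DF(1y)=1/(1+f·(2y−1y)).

step 1 [1y] zero: DF = P = 1231/1250 ≈ 0.984800
step 2 [2y] zero: DF = P = 9631/10000 ≈ 0.963100

1 1 1231/1250
2 2 9631/10000
f(1y,2y) = ((1231/1250)/(9631/10000) − 1)/(1) = 217/9631 ≈ 2.2531%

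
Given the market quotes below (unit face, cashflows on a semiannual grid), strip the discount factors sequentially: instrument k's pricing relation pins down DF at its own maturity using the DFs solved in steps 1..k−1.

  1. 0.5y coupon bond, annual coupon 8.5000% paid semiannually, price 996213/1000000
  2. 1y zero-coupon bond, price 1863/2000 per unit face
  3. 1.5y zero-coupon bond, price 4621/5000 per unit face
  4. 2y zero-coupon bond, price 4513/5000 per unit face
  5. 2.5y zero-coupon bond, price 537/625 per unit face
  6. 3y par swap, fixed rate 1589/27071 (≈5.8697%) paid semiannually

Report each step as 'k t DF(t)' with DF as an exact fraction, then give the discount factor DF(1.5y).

1 1/2 2389/2500
2 1 1863/2000
3 3/2 4621/5000
4 2 4513/5000
5 5/2 537/625
6 3 8411/10000
DF(1.5y) = 4621/5000 ≈ 0.924200

step 1 [0.5y] bond c/2=17/400: DF=(996213/1000000 − 17/400·(0))/(1+17/400) = 2389/2500 ≈ 0.955600
step 2 [1y] zero: DF = P = 1863/2000 ≈ 0.931500
step 3 [1.5y] zero: DF = P = 4621/5000 ≈ 0.924200
step 4 [2y] zero: DF = P = 4513/5000 ≈ 0.902600
step 5 [2.5y] zero: DF = P = 537/625 ≈ 0.859200
step 6 [3y] swap r/2=1589/54142: DF=(1 − 1589/54142·(0.955600+0.931500+0.924200+0.902600+0.859200))/(1+1589/54142) = 8411/10000 ≈ 0.841100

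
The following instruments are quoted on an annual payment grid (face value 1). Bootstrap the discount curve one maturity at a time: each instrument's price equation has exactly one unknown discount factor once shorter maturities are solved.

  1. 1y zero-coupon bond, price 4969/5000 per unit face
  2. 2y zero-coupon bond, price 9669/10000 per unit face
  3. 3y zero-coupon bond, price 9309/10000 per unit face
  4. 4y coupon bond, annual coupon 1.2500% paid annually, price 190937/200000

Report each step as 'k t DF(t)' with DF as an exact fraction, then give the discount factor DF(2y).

1 1 4969/5000
2 2 9669/10000
3 3 9309/10000
4 4 567/625
DF(2y) = 9669/10000 ≈ 0.966900

step 1 [1y] zero: DF = P = 4969/5000 ≈ 0.993800
step 2 [2y] zero: DF = P = 9669/10000 ≈ 0.966900
step 3 [3y] zero: DF = P = 9309/10000 ≈ 0.930900
step 4 [4y] bond c/1=1/80: DF=(190937/200000 − 1/80·(0.993800+0.966900+0.930900))/(1+1/80) = 567/625 ≈ 0.907200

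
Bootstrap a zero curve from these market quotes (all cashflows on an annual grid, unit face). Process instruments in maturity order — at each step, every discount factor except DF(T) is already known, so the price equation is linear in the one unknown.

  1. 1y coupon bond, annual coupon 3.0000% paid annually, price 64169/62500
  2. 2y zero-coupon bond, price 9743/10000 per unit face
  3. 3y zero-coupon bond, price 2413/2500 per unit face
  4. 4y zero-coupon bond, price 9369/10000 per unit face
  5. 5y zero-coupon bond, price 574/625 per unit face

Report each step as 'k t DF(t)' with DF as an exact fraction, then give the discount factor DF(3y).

step 1 [1y] bond c/1=3/100: DF=(64169/62500 − 3/100·(0))/(1+3/100) = 623/625 ≈ 0.996800
step 2 [2y] zero: DF = P = 9743/10000 ≈ 0.974300
step 3 [3y] zero: DF = P = 2413/2500 ≈ 0.965200
step 4 [4y] zero: DF = P = 9369/10000 ≈ 0.936900
step 5 [5y] zero: DF = P = 574/625 ≈ 0.918400

1 1 623/625
2 2 9743/10000
3 3 2413/2500
4 4 9369/10000
5 5 574/625
DF(3y) = 2413/2500 ≈ 0.965200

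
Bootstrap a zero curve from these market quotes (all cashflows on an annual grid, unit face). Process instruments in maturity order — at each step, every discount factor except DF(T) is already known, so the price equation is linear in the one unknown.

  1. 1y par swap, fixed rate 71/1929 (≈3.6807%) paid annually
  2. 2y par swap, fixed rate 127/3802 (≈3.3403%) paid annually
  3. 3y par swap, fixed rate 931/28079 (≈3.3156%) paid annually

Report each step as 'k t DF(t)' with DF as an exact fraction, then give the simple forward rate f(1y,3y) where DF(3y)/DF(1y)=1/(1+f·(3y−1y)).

step 1 [1y] swap r/1=71/1929: DF=(1 − 71/1929·(0))/(1+71/1929) = 1929/2000 ≈ 0.964500
step 2 [2y] swap r/1=127/3802: DF=(1 − 127/3802·(0.964500))/(1+127/3802) = 1873/2000 ≈ 0.936500
step 3 [3y] swap r/1=931/28079: DF=(1 − 931/28079·(0.964500+0.936500))/(1+931/28079) = 9069/10000 ≈ 0.906900

1 1 1929/2000
2 2 1873/2000
3 3 9069/10000
f(1y,3y) = ((1929/2000)/(9069/10000) − 1)/(2) = 96/3023 ≈ 3.1757%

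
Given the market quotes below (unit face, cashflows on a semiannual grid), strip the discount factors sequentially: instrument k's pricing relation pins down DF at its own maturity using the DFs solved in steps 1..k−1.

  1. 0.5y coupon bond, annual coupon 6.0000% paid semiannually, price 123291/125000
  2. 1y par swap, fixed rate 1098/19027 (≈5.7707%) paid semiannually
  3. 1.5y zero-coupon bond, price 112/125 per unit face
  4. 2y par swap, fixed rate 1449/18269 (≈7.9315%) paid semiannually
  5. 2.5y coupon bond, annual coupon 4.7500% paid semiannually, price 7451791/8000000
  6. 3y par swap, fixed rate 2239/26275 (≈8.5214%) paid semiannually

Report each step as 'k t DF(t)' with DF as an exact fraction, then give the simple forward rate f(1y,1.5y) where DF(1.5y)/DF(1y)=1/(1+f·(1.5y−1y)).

1 1/2 1197/1250
2 1 9451/10000
3 3/2 112/125
4 2 8551/10000
5 5/2 8251/10000
6 3 7761/10000
f(1y,1.5y) = ((9451/10000)/(112/125) − 1)/(1/2) = 491/4480 ≈ 10.9598%

step 1 [0.5y] bond c/2=3/100: DF=(123291/125000 − 3/100·(0))/(1+3/100) = 1197/1250 ≈ 0.957600
step 2 [1y] swap r/2=549/19027: DF=(1 − 549/19027·(0.957600))/(1+549/19027) = 9451/10000 ≈ 0.945100
step 3 [1.5y] zero: DF = P = 112/125 ≈ 0.896000
step 4 [2y] swap r/2=1449/36538: DF=(1 − 1449/36538·(0.957600+0.945100+0.896000))/(1+1449/36538) = 8551/10000 ≈ 0.855100
step 5 [2.5y] bond c/2=19/800: DF=(7451791/8000000 − 19/800·(0.957600+0.945100+0.896000+0.855100))/(1+19/800) = 8251/10000 ≈ 0.825100
step 6 [3y] swap r/2=2239/52550: DF=(1 − 2239/52550·(0.957600+0.945100+0.896000+0.855100+0.825100))/(1+2239/52550) = 7761/10000 ≈ 0.776100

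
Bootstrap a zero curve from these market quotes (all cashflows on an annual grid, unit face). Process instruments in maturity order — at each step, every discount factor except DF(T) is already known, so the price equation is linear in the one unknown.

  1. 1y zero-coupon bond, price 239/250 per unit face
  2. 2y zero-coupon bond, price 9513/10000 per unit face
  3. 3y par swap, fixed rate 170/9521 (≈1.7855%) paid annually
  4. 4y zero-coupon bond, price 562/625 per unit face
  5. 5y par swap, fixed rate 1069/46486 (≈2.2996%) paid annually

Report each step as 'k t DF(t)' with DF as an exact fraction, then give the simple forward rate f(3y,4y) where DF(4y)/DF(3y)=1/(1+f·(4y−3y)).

step 1 [1y] zero: DF = P = 239/250 ≈ 0.956000
step 2 [2y] zero: DF = P = 9513/10000 ≈ 0.951300
step 3 [3y] swap r/1=170/9521: DF=(1 − 170/9521·(0.956000+0.951300))/(1+170/9521) = 949/1000 ≈ 0.949000
step 4 [4y] zero: DF = P = 562/625 ≈ 0.899200
step 5 [5y] swap r/1=1069/46486: DF=(1 − 1069/46486·(0.956000+0.951300+0.949000+0.899200))/(1+1069/46486) = 8931/10000 ≈ 0.893100

1 1 239/250
2 2 9513/10000
3 3 949/1000
4 4 562/625
5 5 8931/10000
f(3y,4y) = ((949/1000)/(562/625) − 1)/(1) = 249/4496 ≈ 5.5383%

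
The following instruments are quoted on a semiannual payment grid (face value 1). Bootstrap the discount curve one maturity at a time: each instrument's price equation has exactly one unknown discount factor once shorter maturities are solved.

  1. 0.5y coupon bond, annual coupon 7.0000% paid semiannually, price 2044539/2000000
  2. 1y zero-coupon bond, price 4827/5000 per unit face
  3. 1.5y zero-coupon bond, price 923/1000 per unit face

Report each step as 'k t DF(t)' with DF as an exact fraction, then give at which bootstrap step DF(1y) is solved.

step 1 [0.5y] bond c/2=7/200: DF=(2044539/2000000 − 7/200·(0))/(1+7/200) = 9877/10000 ≈ 0.987700
step 2 [1y] zero: DF = P = 4827/5000 ≈ 0.965400
step 3 [1.5y] zero: DF = P = 923/1000 ≈ 0.923000

1 1/2 9877/10000
2 1 4827/5000
3 3/2 923/1000
DF(1y) is solved at step 2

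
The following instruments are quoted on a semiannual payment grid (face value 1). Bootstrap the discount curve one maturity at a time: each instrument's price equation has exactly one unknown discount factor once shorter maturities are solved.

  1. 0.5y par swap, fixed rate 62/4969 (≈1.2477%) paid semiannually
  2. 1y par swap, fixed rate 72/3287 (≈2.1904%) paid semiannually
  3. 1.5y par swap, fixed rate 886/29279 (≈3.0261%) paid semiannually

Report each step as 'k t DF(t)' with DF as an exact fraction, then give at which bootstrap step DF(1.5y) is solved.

1 1/2 4969/5000
2 1 1223/1250
3 3/2 9557/10000
DF(1.5y) is solved at step 3

step 1 [0.5y] swap r/2=31/4969: DF=(1 − 31/4969·(0))/(1+31/4969) = 4969/5000 ≈ 0.993800
step 2 [1y] swap r/2=36/3287: DF=(1 − 36/3287·(0.993800))/(1+36/3287) = 1223/1250 ≈ 0.978400
step 3 [1.5y] swap r/2=443/29279: DF=(1 − 443/29279·(0.993800+0.978400))/(1+443/29279) = 9557/10000 ≈ 0.955700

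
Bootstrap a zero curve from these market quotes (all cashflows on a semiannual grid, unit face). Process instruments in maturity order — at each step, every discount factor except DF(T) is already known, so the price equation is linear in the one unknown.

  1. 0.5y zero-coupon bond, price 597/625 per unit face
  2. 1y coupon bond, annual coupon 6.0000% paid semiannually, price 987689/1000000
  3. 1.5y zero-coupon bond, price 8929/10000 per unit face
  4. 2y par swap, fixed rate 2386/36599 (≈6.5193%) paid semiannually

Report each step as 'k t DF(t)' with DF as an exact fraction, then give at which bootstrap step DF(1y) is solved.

step 1 [0.5y] zero: DF = P = 597/625 ≈ 0.955200
step 2 [1y] bond c/2=3/100: DF=(987689/1000000 − 3/100·(0.955200))/(1+3/100) = 9311/10000 ≈ 0.931100
step 3 [1.5y] zero: DF = P = 8929/10000 ≈ 0.892900
step 4 [2y] swap r/2=1193/36599: DF=(1 − 1193/36599·(0.955200+0.931100+0.892900))/(1+1193/36599) = 8807/10000 ≈ 0.880700

1 1/2 597/625
2 1 9311/10000
3 3/2 8929/10000
4 2 8807/10000
DF(1y) is solved at step 2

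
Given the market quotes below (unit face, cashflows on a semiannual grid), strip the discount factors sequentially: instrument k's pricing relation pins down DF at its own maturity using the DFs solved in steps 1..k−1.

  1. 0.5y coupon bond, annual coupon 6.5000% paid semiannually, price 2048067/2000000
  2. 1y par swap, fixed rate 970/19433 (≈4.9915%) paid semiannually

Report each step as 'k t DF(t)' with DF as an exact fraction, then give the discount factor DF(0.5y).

1 1/2 4959/5000
2 1 1903/2000
DF(0.5y) = 4959/5000 ≈ 0.991800

step 1 [0.5y] bond c/2=13/400: DF=(2048067/2000000 − 13/400·(0))/(1+13/400) = 4959/5000 ≈ 0.991800
step 2 [1y] swap r/2=485/19433: DF=(1 − 485/19433·(0.991800))/(1+485/19433) = 1903/2000 ≈ 0.951500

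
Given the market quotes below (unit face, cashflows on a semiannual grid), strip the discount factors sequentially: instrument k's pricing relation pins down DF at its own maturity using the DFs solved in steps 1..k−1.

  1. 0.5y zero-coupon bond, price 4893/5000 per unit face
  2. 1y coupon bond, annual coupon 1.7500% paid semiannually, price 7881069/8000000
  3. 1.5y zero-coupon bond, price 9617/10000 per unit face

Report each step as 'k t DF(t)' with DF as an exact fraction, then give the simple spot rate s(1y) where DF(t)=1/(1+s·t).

step 1 [0.5y] zero: DF = P = 4893/5000 ≈ 0.978600
step 2 [1y] bond c/2=7/800: DF=(7881069/8000000 − 7/800·(0.978600))/(1+7/800) = 9681/10000 ≈ 0.968100
step 3 [1.5y] zero: DF = P = 9617/10000 ≈ 0.961700

1 1/2 4893/5000
2 1 9681/10000
3 3/2 9617/10000
s(1y) = (1/(9681/10000) − 1)/(1) = 319/9681 ≈ 3.2951%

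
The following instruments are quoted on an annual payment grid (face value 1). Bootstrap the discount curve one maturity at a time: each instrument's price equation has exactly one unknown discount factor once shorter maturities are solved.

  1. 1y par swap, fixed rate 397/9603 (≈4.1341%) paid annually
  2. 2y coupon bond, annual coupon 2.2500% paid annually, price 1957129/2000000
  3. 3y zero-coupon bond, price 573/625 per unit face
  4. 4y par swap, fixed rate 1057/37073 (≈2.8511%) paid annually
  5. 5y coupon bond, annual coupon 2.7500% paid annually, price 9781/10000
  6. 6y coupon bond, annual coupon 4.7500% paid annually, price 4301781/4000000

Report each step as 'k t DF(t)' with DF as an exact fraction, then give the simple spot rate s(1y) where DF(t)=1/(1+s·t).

step 1 [1y] swap r/1=397/9603: DF=(1 − 397/9603·(0))/(1+397/9603) = 9603/10000 ≈ 0.960300
step 2 [2y] bond c/1=9/400: DF=(1957129/2000000 − 9/400·(0.960300))/(1+9/400) = 9359/10000 ≈ 0.935900
step 3 [3y] zero: DF = P = 573/625 ≈ 0.916800
step 4 [4y] swap r/1=1057/37073: DF=(1 − 1057/37073·(0.960300+0.935900+0.916800))/(1+1057/37073) = 8943/10000 ≈ 0.894300
step 5 [5y] bond c/1=11/400: DF=(9781/10000 − 11/400·(0.960300+0.935900+0.916800+0.894300))/(1+11/400) = 8527/10000 ≈ 0.852700
step 6 [6y] bond c/1=19/400: DF=(4301781/4000000 − 19/400·(0.960300+0.935900+0.916800+0.894300+0.852700))/(1+19/400) = 8199/10000 ≈ 0.819900

1 1 9603/10000
2 2 9359/10000
3 3 573/625
4 4 8943/10000
5 5 8527/10000
6 6 8199/10000
s(1y) = (1/(9603/10000) − 1)/(1) = 397/9603 ≈ 4.1341%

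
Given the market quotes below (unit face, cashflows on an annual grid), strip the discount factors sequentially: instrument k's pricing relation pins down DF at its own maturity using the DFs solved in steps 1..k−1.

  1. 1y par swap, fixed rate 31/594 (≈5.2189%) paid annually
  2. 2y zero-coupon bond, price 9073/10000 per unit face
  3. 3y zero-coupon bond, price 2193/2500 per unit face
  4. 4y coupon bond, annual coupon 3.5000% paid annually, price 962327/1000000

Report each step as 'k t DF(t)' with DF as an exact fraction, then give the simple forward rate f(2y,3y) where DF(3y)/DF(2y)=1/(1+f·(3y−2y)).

1 1 594/625
2 2 9073/10000
3 3 2193/2500
4 4 8373/10000
f(2y,3y) = ((9073/10000)/(2193/2500) − 1)/(1) = 7/204 ≈ 3.4314%

step 1 [1y] swap r/1=31/594: DF=(1 − 31/594·(0))/(1+31/594) = 594/625 ≈ 0.950400
step 2 [2y] zero: DF = P = 9073/10000 ≈ 0.907300
step 3 [3y] zero: DF = P = 2193/2500 ≈ 0.877200
step 4 [4y] bond c/1=7/200: DF=(962327/1000000 − 7/200·(0.950400+0.907300+0.877200))/(1+7/200) = 8373/10000 ≈ 0.837300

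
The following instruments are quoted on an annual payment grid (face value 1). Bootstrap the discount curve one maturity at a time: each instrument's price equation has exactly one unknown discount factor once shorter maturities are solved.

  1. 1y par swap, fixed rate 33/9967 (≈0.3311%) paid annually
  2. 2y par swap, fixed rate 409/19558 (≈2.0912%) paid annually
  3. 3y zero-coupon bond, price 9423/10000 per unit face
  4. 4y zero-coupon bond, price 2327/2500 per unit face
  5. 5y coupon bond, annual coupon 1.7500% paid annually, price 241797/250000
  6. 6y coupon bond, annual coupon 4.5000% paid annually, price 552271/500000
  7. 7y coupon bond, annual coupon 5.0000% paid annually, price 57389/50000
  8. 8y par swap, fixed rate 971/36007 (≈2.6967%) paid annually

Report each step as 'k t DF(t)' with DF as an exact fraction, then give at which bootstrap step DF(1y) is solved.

1 1 9967/10000
2 2 9591/10000
3 3 9423/10000
4 4 2327/2500
5 5 8847/10000
6 6 427/500
7 7 207/250
8 8 4029/5000
DF(1y) is solved at step 1

step 1 [1y] swap r/1=33/9967: DF=(1 − 33/9967·(0))/(1+33/9967) = 9967/10000 ≈ 0.996700
step 2 [2y] swap r/1=409/19558: DF=(1 − 409/19558·(0.996700))/(1+409/19558) = 9591/10000 ≈ 0.959100
step 3 [3y] zero: DF = P = 9423/10000 ≈ 0.942300
step 4 [4y] zero: DF = P = 2327/2500 ≈ 0.930800
step 5 [5y] bond c/1=7/400: DF=(241797/250000 − 7/400·(0.996700+0.959100+0.942300+0.930800))/(1+7/400) = 8847/10000 ≈ 0.884700
step 6 [6y] bond c/1=9/200: DF=(552271/500000 − 9/200·(0.996700+0.959100+0.942300+0.930800+0.884700))/(1+9/200) = 427/500 ≈ 0.854000
step 7 [7y] bond c/1=1/20: DF=(57389/50000 − 1/20·(0.996700+0.959100+0.942300+0.930800+0.884700+0.854000))/(1+1/20) = 207/250 ≈ 0.828000
step 8 [8y] swap r/1=971/36007: DF=(1 − 971/36007·(0.996700+0.959100+0.942300+0.930800+0.884700+0.854000+0.828000))/(1+971/36007) = 4029/5000 ≈ 0.805800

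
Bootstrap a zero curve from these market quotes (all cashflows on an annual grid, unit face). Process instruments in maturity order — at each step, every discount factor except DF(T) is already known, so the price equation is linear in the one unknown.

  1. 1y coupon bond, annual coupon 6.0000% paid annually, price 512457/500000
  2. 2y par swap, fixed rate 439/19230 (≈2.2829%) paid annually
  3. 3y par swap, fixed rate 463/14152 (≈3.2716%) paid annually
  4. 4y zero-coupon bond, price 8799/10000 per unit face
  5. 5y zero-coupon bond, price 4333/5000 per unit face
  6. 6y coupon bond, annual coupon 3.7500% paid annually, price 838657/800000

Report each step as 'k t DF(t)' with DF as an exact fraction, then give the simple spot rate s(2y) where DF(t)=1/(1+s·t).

1 1 9669/10000
2 2 9561/10000
3 3 4537/5000
4 4 8799/10000
5 5 4333/5000
6 6 169/200
s(2y) = (1/(9561/10000) − 1)/(2) = 439/19122 ≈ 2.2958%

step 1 [1y] bond c/1=3/50: DF=(512457/500000 − 3/50·(0))/(1+3/50) = 9669/10000 ≈ 0.966900
step 2 [2y] swap r/1=439/19230: DF=(1 − 439/19230·(0.966900))/(1+439/19230) = 9561/10000 ≈ 0.956100
step 3 [3y] swap r/1=463/14152: DF=(1 − 463/14152·(0.966900+0.956100))/(1+463/14152) = 4537/5000 ≈ 0.907400
step 4 [4y] zero: DF = P = 8799/10000 ≈ 0.879900
step 5 [5y] zero: DF = P = 4333/5000 ≈ 0.866600
step 6 [6y] bond c/1=3/80: DF=(838657/800000 − 3/80·(0.966900+0.956100+0.907400+0.879900+0.866600))/(1+3/80) = 169/200 ≈ 0.845000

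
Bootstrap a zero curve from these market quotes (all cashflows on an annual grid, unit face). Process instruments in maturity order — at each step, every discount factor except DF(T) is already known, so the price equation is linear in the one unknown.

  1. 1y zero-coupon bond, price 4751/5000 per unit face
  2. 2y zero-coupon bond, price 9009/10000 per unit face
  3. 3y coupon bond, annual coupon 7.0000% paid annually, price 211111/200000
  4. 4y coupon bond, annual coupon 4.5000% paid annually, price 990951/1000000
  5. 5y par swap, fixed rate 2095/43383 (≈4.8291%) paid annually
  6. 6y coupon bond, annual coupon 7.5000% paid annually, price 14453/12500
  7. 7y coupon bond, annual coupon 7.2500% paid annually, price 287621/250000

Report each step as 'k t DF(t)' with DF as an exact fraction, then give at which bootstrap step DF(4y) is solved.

step 1 [1y] zero: DF = P = 4751/5000 ≈ 0.950200
step 2 [2y] zero: DF = P = 9009/10000 ≈ 0.900900
step 3 [3y] bond c/1=7/100: DF=(211111/200000 − 7/100·(0.950200+0.900900))/(1+7/100) = 4327/5000 ≈ 0.865400
step 4 [4y] bond c/1=9/200: DF=(990951/1000000 − 9/200·(0.950200+0.900900+0.865400))/(1+9/200) = 8313/10000 ≈ 0.831300
step 5 [5y] swap r/1=2095/43383: DF=(1 − 2095/43383·(0.950200+0.900900+0.865400+0.831300))/(1+2095/43383) = 1581/2000 ≈ 0.790500
step 6 [6y] bond c/1=3/40: DF=(14453/12500 − 3/40·(0.950200+0.900900+0.865400+0.831300+0.790500))/(1+3/40) = 7729/10000 ≈ 0.772900
step 7 [7y] bond c/1=29/400: DF=(287621/250000 − 29/400·(0.950200+0.900900+0.865400+0.831300+0.790500+0.772900))/(1+29/400) = 909/1250 ≈ 0.727200

1 1 4751/5000
2 2 9009/10000
3 3 4327/5000
4 4 8313/10000
5 5 1581/2000
6 6 7729/10000
7 7 909/1250
DF(4y) is solved at step 4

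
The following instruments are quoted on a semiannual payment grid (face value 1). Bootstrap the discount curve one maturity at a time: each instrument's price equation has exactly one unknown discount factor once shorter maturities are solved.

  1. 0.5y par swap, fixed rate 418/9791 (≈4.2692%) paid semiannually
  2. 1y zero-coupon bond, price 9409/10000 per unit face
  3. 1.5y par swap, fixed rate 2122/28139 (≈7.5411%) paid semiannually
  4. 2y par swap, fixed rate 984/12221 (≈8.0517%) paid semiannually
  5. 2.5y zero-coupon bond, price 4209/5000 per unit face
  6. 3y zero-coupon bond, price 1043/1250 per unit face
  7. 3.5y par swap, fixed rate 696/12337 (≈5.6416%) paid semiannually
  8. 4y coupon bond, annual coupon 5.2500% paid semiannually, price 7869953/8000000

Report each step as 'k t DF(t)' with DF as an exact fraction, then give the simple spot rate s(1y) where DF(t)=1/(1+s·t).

step 1 [0.5y] swap r/2=209/9791: DF=(1 − 209/9791·(0))/(1+209/9791) = 9791/10000 ≈ 0.979100
step 2 [1y] zero: DF = P = 9409/10000 ≈ 0.940900
step 3 [1.5y] swap r/2=1061/28139: DF=(1 − 1061/28139·(0.979100+0.940900))/(1+1061/28139) = 8939/10000 ≈ 0.893900
step 4 [2y] swap r/2=492/12221: DF=(1 − 492/12221·(0.979100+0.940900+0.893900))/(1+492/12221) = 2131/2500 ≈ 0.852400
step 5 [2.5y] zero: DF = P = 4209/5000 ≈ 0.841800
step 6 [3y] zero: DF = P = 1043/1250 ≈ 0.834400
step 7 [3.5y] swap r/2=348/12337: DF=(1 − 348/12337·(0.979100+0.940900+0.893900+0.852400+0.841800+0.834400))/(1+348/12337) = 413/500 ≈ 0.826000
step 8 [4y] bond c/2=21/800: DF=(7869953/8000000 − 21/800·(0.979100+0.940900+0.893900+0.852400+0.841800+0.834400+0.826000))/(1+21/800) = 1001/1250 ≈ 0.800800

1 1/2 9791/10000
2 1 9409/10000
3 3/2 8939/10000
4 2 2131/2500
5 5/2 4209/5000
6 3 1043/1250
7 7/2 413/500
8 4 1001/1250
s(1y) = (1/(9409/10000) − 1)/(1) = 591/9409 ≈ 6.2812%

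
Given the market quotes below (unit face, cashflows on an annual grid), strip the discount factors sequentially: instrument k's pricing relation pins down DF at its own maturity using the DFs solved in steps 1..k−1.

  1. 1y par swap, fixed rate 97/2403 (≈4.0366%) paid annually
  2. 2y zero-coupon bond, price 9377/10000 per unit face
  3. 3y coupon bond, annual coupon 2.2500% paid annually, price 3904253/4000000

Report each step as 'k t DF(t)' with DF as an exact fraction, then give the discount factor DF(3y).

step 1 [1y] swap r/1=97/2403: DF=(1 − 97/2403·(0))/(1+97/2403) = 2403/2500 ≈ 0.961200
step 2 [2y] zero: DF = P = 9377/10000 ≈ 0.937700
step 3 [3y] bond c/1=9/400: DF=(3904253/4000000 − 9/400·(0.961200+0.937700))/(1+9/400) = 1141/1250 ≈ 0.912800

1 1 2403/2500
2 2 9377/10000
3 3 1141/1250
DF(3y) = 1141/1250 ≈ 0.912800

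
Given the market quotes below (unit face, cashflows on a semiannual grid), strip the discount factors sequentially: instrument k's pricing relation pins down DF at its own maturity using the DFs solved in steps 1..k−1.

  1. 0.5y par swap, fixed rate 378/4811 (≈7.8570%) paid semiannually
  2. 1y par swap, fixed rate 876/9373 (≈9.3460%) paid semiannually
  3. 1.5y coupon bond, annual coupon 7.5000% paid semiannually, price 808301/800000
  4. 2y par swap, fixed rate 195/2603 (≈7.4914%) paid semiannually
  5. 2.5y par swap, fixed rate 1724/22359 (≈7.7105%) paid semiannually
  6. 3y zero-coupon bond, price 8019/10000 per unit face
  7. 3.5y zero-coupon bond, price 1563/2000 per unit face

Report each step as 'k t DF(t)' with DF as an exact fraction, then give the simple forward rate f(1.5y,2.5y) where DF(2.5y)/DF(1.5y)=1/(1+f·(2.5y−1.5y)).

step 1 [0.5y] swap r/2=189/4811: DF=(1 − 189/4811·(0))/(1+189/4811) = 4811/5000 ≈ 0.962200
step 2 [1y] swap r/2=438/9373: DF=(1 − 438/9373·(0.962200))/(1+438/9373) = 2281/2500 ≈ 0.912400
step 3 [1.5y] bond c/2=3/80: DF=(808301/800000 − 3/80·(0.962200+0.912400))/(1+3/80) = 9061/10000 ≈ 0.906100
step 4 [2y] swap r/2=195/5206: DF=(1 − 195/5206·(0.962200+0.912400+0.906100))/(1+195/5206) = 1727/2000 ≈ 0.863500
step 5 [2.5y] swap r/2=862/22359: DF=(1 − 862/22359·(0.962200+0.912400+0.906100+0.863500))/(1+862/22359) = 2069/2500 ≈ 0.827600
step 6 [3y] zero: DF = P = 8019/10000 ≈ 0.801900
step 7 [3.5y] zero: DF = P = 1563/2000 ≈ 0.781500

1 1/2 4811/5000
2 1 2281/2500
3 3/2 9061/10000
4 2 1727/2000
5 5/2 2069/2500
6 3 8019/10000
7 7/2 1563/2000
f(1.5y,2.5y) = ((9061/10000)/(2069/2500) − 1)/(1) = 785/8276 ≈ 9.4853%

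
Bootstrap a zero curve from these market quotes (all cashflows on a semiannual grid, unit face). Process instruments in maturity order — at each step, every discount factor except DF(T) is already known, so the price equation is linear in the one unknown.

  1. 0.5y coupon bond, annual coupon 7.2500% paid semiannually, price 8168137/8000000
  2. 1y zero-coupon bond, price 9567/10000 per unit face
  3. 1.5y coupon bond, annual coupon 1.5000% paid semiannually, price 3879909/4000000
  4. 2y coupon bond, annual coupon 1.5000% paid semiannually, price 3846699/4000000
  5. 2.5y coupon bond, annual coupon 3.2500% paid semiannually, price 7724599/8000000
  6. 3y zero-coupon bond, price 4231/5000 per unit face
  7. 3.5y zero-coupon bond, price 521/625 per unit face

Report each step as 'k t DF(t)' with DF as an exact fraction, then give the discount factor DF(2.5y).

1 1/2 9853/10000
2 1 9567/10000
3 3/2 9483/10000
4 2 933/1000
5 5/2 889/1000
6 3 4231/5000
7 7/2 521/625
DF(2.5y) = 889/1000 ≈ 0.889000

step 1 [0.5y] bond c/2=29/800: DF=(8168137/8000000 − 29/800·(0))/(1+29/800) = 9853/10000 ≈ 0.985300
step 2 [1y] zero: DF = P = 9567/10000 ≈ 0.956700
step 3 [1.5y] bond c/2=3/400: DF=(3879909/4000000 − 3/400·(0.985300+0.956700))/(1+3/400) = 9483/10000 ≈ 0.948300
step 4 [2y] bond c/2=3/400: DF=(3846699/4000000 − 3/400·(0.985300+0.956700+0.948300))/(1+3/400) = 933/1000 ≈ 0.933000
step 5 [2.5y] bond c/2=13/800: DF=(7724599/8000000 − 13/800·(0.985300+0.956700+0.948300+0.933000))/(1+13/800) = 889/1000 ≈ 0.889000
step 6 [3y] zero: DF = P = 4231/5000 ≈ 0.846200
step 7 [3.5y] zero: DF = P = 521/625 ≈ 0.833600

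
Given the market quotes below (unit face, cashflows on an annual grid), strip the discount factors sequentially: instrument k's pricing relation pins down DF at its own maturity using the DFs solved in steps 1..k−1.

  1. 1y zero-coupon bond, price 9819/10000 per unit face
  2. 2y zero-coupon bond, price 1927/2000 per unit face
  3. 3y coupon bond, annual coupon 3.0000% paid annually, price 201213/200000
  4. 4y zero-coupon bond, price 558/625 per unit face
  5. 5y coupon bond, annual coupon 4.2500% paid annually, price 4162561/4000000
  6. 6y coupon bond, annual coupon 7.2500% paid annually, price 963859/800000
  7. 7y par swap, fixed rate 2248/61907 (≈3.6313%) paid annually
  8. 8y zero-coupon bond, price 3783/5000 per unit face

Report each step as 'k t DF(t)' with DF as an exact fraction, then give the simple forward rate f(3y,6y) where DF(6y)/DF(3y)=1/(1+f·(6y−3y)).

step 1 [1y] zero: DF = P = 9819/10000 ≈ 0.981900
step 2 [2y] zero: DF = P = 1927/2000 ≈ 0.963500
step 3 [3y] bond c/1=3/100: DF=(201213/200000 − 3/100·(0.981900+0.963500))/(1+3/100) = 9201/10000 ≈ 0.920100
step 4 [4y] zero: DF = P = 558/625 ≈ 0.892800
step 5 [5y] bond c/1=17/400: DF=(4162561/4000000 − 17/400·(0.981900+0.963500+0.920100+0.892800))/(1+17/400) = 169/200 ≈ 0.845000
step 6 [6y] bond c/1=29/400: DF=(963859/800000 − 29/400·(0.981900+0.963500+0.920100+0.892800+0.845000))/(1+29/400) = 4061/5000 ≈ 0.812200
step 7 [7y] swap r/1=2248/61907: DF=(1 − 2248/61907·(0.981900+0.963500+0.920100+0.892800+0.845000+0.812200))/(1+2248/61907) = 969/1250 ≈ 0.775200
step 8 [8y] zero: DF = P = 3783/5000 ≈ 0.756600

1 1 9819/10000
2 2 1927/2000
3 3 9201/10000
4 4 558/625
5 5 169/200
6 6 4061/5000
7 7 969/1250
8 8 3783/5000
f(3y,6y) = ((9201/10000)/(4061/5000) − 1)/(3) = 1079/24366 ≈ 4.4283%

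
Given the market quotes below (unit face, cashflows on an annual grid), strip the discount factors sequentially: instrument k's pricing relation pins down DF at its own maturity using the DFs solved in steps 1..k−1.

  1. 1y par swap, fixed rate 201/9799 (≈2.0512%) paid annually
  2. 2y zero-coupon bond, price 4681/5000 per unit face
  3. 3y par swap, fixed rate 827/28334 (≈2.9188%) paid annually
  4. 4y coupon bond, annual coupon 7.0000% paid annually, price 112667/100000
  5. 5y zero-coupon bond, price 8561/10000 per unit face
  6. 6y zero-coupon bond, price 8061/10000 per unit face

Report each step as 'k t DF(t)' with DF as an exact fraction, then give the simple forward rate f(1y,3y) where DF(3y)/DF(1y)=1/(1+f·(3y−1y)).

1 1 9799/10000
2 2 4681/5000
3 3 9173/10000
4 4 2169/2500
5 5 8561/10000
6 6 8061/10000
f(1y,3y) = ((9799/10000)/(9173/10000) − 1)/(2) = 313/9173 ≈ 3.4122%

step 1 [1y] swap r/1=201/9799: DF=(1 − 201/9799·(0))/(1+201/9799) = 9799/10000 ≈ 0.979900
step 2 [2y] zero: DF = P = 4681/5000 ≈ 0.936200
step 3 [3y] swap r/1=827/28334: DF=(1 − 827/28334·(0.979900+0.936200))/(1+827/28334) = 9173/10000 ≈ 0.917300
step 4 [4y] bond c/1=7/100: DF=(112667/100000 − 7/100·(0.979900+0.936200+0.917300))/(1+7/100) = 2169/2500 ≈ 0.867600
step 5 [5y] zero: DF = P = 8561/10000 ≈ 0.856100
step 6 [6y] zero: DF = P = 8061/10000 ≈ 0.806100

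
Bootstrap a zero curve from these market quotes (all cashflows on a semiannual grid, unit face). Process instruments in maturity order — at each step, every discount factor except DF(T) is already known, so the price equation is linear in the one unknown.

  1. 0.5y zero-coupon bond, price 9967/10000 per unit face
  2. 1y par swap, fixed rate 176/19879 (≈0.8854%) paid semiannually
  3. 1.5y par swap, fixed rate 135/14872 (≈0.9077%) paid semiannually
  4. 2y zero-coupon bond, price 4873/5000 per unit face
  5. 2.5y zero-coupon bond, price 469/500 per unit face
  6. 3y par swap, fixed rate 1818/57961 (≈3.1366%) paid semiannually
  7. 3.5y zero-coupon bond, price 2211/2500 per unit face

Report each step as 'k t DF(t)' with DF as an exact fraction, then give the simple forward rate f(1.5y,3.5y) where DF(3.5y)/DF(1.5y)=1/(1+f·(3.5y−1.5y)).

step 1 [0.5y] zero: DF = P = 9967/10000 ≈ 0.996700
step 2 [1y] swap r/2=88/19879: DF=(1 − 88/19879·(0.996700))/(1+88/19879) = 1239/1250 ≈ 0.991200
step 3 [1.5y] swap r/2=135/29744: DF=(1 − 135/29744·(0.996700+0.991200))/(1+135/29744) = 1973/2000 ≈ 0.986500
step 4 [2y] zero: DF = P = 4873/5000 ≈ 0.974600
step 5 [2.5y] zero: DF = P = 469/500 ≈ 0.938000
step 6 [3y] swap r/2=909/57961: DF=(1 − 909/57961·(0.996700+0.991200+0.986500+0.974600+0.938000))/(1+909/57961) = 9091/10000 ≈ 0.909100
step 7 [3.5y] zero: DF = P = 2211/2500 ≈ 0.884400

1 1/2 9967/10000
2 1 1239/1250
3 3/2 1973/2000
4 2 4873/5000
5 5/2 469/500
6 3 9091/10000
7 7/2 2211/2500
f(1.5y,3.5y) = ((1973/2000)/(2211/2500) − 1)/(2) = 1021/17688 ≈ 5.7723%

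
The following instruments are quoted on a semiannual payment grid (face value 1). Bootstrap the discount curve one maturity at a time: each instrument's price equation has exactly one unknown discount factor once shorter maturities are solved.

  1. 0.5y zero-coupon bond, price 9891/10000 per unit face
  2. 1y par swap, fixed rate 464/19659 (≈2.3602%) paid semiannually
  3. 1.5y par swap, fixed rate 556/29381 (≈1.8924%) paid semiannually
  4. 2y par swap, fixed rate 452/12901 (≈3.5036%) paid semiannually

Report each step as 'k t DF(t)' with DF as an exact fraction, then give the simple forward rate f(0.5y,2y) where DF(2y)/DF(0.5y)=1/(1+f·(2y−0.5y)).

step 1 [0.5y] zero: DF = P = 9891/10000 ≈ 0.989100
step 2 [1y] swap r/2=232/19659: DF=(1 − 232/19659·(0.989100))/(1+232/19659) = 1221/1250 ≈ 0.976800
step 3 [1.5y] swap r/2=278/29381: DF=(1 − 278/29381·(0.989100+0.976800))/(1+278/29381) = 4861/5000 ≈ 0.972200
step 4 [2y] swap r/2=226/12901: DF=(1 − 226/12901·(0.989100+0.976800+0.972200))/(1+226/12901) = 4661/5000 ≈ 0.932200

1 1/2 9891/10000
2 1 1221/1250
3 3/2 4861/5000
4 2 4661/5000
f(0.5y,2y) = ((9891/10000)/(4661/5000) − 1)/(3/2) = 569/13983 ≈ 4.0692%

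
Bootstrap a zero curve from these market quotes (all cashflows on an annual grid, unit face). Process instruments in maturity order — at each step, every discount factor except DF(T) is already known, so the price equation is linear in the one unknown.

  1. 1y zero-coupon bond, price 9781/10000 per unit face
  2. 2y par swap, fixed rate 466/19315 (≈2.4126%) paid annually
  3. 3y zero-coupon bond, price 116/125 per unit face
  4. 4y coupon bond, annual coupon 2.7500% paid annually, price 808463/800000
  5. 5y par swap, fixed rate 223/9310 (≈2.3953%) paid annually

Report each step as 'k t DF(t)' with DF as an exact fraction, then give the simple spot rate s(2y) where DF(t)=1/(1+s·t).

step 1 [1y] zero: DF = P = 9781/10000 ≈ 0.978100
step 2 [2y] swap r/1=466/19315: DF=(1 − 466/19315·(0.978100))/(1+466/19315) = 4767/5000 ≈ 0.953400
step 3 [3y] zero: DF = P = 116/125 ≈ 0.928000
step 4 [4y] bond c/1=11/400: DF=(808463/800000 − 11/400·(0.978100+0.953400+0.928000))/(1+11/400) = 907/1000 ≈ 0.907000
step 5 [5y] swap r/1=223/9310: DF=(1 − 223/9310·(0.978100+0.953400+0.928000+0.907000))/(1+223/9310) = 1777/2000 ≈ 0.888500

1 1 9781/10000
2 2 4767/5000
3 3 116/125
4 4 907/1000
5 5 1777/2000
s(2y) = (1/(4767/5000) − 1)/(2) = 233/9534 ≈ 2.4439%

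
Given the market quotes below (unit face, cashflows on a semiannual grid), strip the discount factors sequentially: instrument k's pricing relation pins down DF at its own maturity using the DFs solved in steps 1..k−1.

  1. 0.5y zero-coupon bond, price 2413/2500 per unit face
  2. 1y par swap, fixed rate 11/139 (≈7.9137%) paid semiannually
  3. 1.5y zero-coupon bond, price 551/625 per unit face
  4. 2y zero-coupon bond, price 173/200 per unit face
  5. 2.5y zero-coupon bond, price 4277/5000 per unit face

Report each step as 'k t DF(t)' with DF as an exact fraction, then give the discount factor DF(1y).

1 1/2 2413/2500
2 1 2313/2500
3 3/2 551/625
4 2 173/200
5 5/2 4277/5000
DF(1y) = 2313/2500 ≈ 0.925200

step 1 [0.5y] zero: DF = P = 2413/2500 ≈ 0.965200
step 2 [1y] swap r/2=11/278: DF=(1 − 11/278·(0.965200))/(1+11/278) = 2313/2500 ≈ 0.925200
step 3 [1.5y] zero: DF = P = 551/625 ≈ 0.881600
step 4 [2y] zero: DF = P = 173/200 ≈ 0.865000
step 5 [2.5y] zero: DF = P = 4277/5000 ≈ 0.855400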